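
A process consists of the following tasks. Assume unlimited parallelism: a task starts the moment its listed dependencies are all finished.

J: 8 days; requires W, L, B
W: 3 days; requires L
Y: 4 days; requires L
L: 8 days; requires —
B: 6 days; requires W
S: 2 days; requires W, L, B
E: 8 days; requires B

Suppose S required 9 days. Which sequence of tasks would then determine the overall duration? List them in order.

Baseline: L→W→B→J = 8+3+6+8 = 25 → 25 days.
S has 6 days of float (longest path through it is 19).
Now L→W→B→S = 8+3+6+9 = 26 is longest, so the finish becomes 26 days.

L, W, B, S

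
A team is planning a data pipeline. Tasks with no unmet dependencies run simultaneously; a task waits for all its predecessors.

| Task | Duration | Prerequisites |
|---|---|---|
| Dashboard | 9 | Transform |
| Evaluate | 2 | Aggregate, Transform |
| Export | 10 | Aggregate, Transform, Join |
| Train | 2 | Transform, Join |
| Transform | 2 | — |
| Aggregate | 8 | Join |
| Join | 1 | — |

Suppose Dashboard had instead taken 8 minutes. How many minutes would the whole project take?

Actual critical path: Join→Aggregate→Export = 1+8+10 = 19 ⇒ 19 minutes.
Dashboard has 8 minutes of float (longest path through it is 11).
The critical path is still Join→Aggregate→Export; finish is now 19 minutes.

19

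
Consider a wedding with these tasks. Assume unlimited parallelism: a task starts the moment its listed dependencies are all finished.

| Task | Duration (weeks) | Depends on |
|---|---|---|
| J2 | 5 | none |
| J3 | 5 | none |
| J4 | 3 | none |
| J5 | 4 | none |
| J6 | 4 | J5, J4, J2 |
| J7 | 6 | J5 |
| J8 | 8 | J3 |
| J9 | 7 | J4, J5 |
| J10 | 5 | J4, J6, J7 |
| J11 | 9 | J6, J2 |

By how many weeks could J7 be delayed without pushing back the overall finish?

3

The longest chain is J2→J6→J11 = 5+4+9 = 18; overall finish 18 weeks.
Longest path through J7: 15 weeks (earliest finish 10, latest finish 13).
So J7 can slip 13 − 10 = 3 weeks.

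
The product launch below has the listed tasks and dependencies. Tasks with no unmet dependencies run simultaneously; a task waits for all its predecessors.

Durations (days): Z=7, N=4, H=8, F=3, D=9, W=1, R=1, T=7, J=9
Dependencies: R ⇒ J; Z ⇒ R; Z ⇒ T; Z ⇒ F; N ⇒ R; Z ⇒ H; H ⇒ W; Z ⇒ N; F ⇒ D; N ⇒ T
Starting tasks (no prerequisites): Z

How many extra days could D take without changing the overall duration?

2

Critical path: Z→N→R→J = 7+4+1+9 = 21, so the finish is 21 days.
Longest path through D: 19 days (earliest finish 19, latest finish 21).
So D can slip 21 − 19 = 2 days.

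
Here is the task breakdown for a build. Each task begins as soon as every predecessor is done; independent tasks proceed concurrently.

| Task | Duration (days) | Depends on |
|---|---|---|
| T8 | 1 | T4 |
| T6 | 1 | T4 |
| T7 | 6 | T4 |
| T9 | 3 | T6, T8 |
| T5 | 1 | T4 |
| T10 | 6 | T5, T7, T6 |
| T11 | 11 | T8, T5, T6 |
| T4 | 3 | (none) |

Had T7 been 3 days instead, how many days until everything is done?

15

Baseline: T4→T7→T10 = 3+6+6 = 15 → 15 days.
T7 is on the critical path; changing it to 3 makes that path 12 days.
The binding chain switches to T4→T5→T11 = 3+1+11 = 15; finish 15 days.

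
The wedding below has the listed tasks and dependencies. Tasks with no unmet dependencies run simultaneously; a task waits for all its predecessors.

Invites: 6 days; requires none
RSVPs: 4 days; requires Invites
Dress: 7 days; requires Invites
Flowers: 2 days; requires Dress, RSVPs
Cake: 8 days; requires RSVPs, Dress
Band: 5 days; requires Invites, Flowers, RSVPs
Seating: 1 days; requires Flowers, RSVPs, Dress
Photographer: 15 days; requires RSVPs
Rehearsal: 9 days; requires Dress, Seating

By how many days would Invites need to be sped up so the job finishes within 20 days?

Current finish: 25 days; target: 20.
Invites is on every critical path, so each day cut from Invites cuts the finish by one (this holds down to a finish of 20).
Need 25 − 20 = 5 days off Invites → Invites becomes 1 day, finish becomes 20.

5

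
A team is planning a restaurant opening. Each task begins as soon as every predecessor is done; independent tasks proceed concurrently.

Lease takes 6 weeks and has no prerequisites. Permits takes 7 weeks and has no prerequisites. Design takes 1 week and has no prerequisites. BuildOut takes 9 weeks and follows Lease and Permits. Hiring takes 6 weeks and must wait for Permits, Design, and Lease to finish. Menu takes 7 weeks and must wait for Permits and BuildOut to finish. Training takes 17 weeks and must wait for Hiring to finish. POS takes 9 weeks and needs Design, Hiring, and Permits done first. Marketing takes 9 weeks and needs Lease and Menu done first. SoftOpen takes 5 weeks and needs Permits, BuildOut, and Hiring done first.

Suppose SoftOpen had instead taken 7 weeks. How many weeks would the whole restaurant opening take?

Baseline: Permits→BuildOut→Menu→Marketing = 7+9+7+9 = 32 → 32 weeks.
SoftOpen is off the critical path — its longest chain is 21 weeks, giving 11 of slack.
No other chain overtakes it, so the finish is 32 weeks.

32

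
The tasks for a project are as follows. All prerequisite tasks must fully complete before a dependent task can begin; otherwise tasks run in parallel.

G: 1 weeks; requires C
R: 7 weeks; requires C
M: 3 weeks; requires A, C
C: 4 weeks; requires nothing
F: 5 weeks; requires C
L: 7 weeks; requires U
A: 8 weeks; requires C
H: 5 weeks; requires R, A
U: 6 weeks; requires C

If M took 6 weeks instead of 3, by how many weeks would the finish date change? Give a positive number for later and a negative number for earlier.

Baseline: C→A→H = 4+8+5 = 17 → 17 weeks.
M is off the critical path — its longest chain is 15 weeks, giving 2 of slack.
New critical path: C→A→M = 4+8+6 = 18 ⇒ 18 weeks.
Change in finish: 18 − 17 = +1 weeks.

1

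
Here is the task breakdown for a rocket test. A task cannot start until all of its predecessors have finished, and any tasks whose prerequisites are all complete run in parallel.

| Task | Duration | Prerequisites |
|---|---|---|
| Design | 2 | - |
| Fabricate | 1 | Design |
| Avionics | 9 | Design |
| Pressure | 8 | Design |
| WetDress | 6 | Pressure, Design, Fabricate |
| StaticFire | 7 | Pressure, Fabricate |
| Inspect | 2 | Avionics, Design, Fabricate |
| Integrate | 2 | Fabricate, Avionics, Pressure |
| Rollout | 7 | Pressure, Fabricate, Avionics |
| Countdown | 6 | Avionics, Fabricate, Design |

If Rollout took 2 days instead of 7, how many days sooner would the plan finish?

1

Critical path before the change: Design→Avionics→Rollout = 2+9+7 = 18 giving 18 days.
Rollout lies on that path, so at 2 days the path becomes 13 days.
The binding chain switches to Design→Avionics→Countdown = 2+9+6 = 17; finish 17 days.
Change in finish: 17 − 18 = -1 days.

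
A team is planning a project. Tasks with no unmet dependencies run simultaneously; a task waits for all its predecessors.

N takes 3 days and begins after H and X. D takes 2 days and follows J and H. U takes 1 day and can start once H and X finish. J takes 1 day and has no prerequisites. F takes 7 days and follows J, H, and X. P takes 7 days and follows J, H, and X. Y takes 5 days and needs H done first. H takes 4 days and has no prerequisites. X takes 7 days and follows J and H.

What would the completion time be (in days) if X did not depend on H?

15

Original critical path: H→X→F = 4+7+7 = 18 ⇒ 18 days.
Without H→X, X's earliest start moves from 4 to 1.
New critical path: J→X→F = 1+7+7 = 15 ⇒ 15 days.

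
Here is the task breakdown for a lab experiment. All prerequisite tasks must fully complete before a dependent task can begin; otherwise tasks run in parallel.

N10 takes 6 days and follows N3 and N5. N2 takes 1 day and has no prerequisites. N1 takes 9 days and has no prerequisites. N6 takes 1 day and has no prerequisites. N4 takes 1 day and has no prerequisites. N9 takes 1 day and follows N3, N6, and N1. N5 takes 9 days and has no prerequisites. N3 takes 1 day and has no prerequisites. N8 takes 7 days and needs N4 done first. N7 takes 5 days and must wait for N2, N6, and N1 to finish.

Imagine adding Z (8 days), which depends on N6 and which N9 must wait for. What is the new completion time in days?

Originally the plan takes 15 days.
With Z inserted, N9 now waits for max(N3, N6, N1, Z).
New critical path: N5→N10 = 9+6 = 15 ⇒ 15 days.

15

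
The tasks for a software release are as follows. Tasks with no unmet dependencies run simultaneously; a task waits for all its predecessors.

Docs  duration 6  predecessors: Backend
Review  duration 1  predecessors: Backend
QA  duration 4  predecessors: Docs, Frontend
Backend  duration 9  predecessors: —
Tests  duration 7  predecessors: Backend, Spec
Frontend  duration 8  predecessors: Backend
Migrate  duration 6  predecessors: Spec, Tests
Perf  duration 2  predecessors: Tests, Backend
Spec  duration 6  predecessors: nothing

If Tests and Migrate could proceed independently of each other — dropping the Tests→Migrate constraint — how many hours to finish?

Before: longest chain Backend→Tests→Migrate = 9+7+6 = 22, finish 22.
Without Tests→Migrate, Migrate's earliest start moves from 16 to 6.
The longest chain is now Backend→Frontend→QA = 9+8+4 = 21, so the plan takes 21 hours.

21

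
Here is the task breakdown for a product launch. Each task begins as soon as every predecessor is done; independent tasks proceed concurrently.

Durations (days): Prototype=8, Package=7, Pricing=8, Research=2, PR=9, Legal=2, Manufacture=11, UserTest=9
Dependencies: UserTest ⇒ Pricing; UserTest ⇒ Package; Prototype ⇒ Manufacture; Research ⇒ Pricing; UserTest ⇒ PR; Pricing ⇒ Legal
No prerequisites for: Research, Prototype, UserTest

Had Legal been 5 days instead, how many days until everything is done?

Actual critical path: UserTest→Pricing→Legal = 9+8+2 = 19 ⇒ 19 days.
Legal is on the critical path; changing it to 5 makes that path 22 days.
That remains the longest chain; total 22 days.

22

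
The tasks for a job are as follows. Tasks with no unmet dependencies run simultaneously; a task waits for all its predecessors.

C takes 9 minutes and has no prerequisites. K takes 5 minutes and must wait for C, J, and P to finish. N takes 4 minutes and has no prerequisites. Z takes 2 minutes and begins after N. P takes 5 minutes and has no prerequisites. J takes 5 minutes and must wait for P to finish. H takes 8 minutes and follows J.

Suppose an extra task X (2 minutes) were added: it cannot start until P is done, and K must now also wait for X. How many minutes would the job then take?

18

Originally the job takes 18 minutes.
With X inserted, K now waits for max(C, J, P, X).
New critical path: P→J→H = 5+5+8 = 18 ⇒ 18 minutes.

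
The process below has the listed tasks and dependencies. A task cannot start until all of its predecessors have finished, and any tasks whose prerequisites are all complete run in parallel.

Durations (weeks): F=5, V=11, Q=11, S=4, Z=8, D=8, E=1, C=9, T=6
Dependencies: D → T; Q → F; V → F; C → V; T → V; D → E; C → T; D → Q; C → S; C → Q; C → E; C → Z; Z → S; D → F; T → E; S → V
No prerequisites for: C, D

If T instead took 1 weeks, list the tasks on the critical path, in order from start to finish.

C, Z, S, V, F

The binding path is C→Z→S→V→F = 9+8+4+11+5 = 37; finish at 37 weeks.
T has 6 weeks of float (longest path through it is 31).
That remains the longest chain; total 37 weeks.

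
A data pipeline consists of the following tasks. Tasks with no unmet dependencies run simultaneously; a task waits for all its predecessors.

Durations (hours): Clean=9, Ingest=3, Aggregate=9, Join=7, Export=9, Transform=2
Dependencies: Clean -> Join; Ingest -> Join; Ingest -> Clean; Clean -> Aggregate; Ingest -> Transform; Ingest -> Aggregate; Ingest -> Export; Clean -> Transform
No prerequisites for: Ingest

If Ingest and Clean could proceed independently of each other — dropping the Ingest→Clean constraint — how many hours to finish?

Before: longest chain Ingest→Clean→Aggregate = 3+9+9 = 21, finish 21.
Without Ingest→Clean, Clean's earliest start moves from 3 to 0.
New critical path: Clean→Aggregate = 9+9 = 18 ⇒ 18 hours.

18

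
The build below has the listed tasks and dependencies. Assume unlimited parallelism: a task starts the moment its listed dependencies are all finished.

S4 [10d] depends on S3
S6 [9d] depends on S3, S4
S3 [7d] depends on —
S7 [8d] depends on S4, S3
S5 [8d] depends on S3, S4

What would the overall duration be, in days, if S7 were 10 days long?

The binding path is S3→S4→S6 = 7+10+9 = 26; finish at 26 days.
S7 has 1 day of float (longest path through it is 25).
The binding chain switches to S3→S4→S7 = 7+10+10 = 27; finish 27 days.

27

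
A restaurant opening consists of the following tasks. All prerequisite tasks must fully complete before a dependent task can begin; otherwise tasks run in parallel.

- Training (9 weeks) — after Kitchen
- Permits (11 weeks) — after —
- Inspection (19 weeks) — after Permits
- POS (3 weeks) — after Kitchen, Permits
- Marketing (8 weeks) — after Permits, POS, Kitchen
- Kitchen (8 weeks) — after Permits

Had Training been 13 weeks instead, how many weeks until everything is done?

The binding path is Permits→Kitchen→POS→Marketing = 11+8+3+8 = 30; finish at 30 weeks.
The longest path through Training is only 28 weeks, so Training has float 2.
Now Permits→Kitchen→Training = 11+8+13 = 32 is longest, so the finish becomes 32 weeks.

32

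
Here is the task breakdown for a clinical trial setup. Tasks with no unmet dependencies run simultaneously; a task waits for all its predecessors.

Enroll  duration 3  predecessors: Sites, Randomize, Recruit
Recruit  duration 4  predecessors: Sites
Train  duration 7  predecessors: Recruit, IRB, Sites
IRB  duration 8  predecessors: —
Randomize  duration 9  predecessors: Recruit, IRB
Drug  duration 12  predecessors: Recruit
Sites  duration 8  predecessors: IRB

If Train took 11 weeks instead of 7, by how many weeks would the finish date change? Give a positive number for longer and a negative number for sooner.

0

As given, the longest chain is IRB→Sites→Recruit→Randomize→Enroll = 8+8+4+9+3 = 32, so the finish is 32 weeks.
Train has 5 weeks of float (longest path through it is 27).
No other chain overtakes it, so the finish is 32 weeks.
Change in finish: 32 − 32 = +0 weeks.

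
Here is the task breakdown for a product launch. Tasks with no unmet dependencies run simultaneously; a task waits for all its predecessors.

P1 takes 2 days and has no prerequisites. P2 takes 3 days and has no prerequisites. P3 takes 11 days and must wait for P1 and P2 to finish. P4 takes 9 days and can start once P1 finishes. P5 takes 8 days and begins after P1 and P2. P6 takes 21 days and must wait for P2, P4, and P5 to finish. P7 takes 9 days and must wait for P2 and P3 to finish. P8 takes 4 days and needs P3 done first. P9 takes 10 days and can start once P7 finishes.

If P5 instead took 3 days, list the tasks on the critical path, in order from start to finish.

As given, the longest chain is P2→P3→P7→P9 = 3+11+9+10 = 33, so the finish is 33 days.
P5 has 1 day of float (longest path through it is 32).
The critical path is still P2→P3→P7→P9; finish is now 33 days.

P2, P3, P7, P9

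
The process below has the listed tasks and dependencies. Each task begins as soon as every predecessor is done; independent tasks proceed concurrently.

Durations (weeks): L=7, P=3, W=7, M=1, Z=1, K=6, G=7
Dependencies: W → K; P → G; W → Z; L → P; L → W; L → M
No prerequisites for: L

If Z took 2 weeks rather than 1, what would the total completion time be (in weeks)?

The binding path is L→W→K = 7+7+6 = 20; finish at 20 weeks.
The longest path through Z is only 15 weeks, so Z has float 5.
The critical path is still L→W→K; finish is now 20 weeks.

20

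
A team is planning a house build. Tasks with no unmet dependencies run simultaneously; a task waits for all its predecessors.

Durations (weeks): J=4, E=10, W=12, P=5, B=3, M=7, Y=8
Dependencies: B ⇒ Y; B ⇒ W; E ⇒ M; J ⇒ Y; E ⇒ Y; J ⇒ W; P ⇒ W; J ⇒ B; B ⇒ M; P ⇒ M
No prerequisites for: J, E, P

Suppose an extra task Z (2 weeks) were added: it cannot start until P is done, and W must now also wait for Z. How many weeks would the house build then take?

Originally the house build takes 19 weeks.
With Z inserted, W now waits for max(J, B, P, Z).
New critical path: J→B→W = 4+3+12 = 19 ⇒ 19 weeks.

19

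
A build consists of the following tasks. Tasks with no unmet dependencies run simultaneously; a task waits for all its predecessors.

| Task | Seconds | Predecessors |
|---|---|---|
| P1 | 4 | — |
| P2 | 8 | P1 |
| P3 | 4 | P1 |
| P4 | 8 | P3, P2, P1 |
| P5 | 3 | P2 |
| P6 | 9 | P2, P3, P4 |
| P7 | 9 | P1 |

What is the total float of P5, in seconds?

14

The longest chain is P1→P2→P4→P6 = 4+8+8+9 = 29; overall finish 29 seconds.
Longest path through P5: 15 seconds (earliest finish 15, latest finish 29).
Float = 29 − 15 = 14.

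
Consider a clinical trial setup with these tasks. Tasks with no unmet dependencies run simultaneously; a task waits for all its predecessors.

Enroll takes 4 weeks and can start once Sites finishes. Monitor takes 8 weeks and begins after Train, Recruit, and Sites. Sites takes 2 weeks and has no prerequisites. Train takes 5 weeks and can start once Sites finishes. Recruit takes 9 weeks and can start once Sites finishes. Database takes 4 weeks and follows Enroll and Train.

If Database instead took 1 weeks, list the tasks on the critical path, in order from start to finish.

Actual critical path: Sites→Recruit→Monitor = 2+9+8 = 19 ⇒ 19 weeks.
Database has 8 weeks of float (longest path through it is 11).
No other chain overtakes it, so the finish is 19 weeks.

Sites, Recruit, Monitor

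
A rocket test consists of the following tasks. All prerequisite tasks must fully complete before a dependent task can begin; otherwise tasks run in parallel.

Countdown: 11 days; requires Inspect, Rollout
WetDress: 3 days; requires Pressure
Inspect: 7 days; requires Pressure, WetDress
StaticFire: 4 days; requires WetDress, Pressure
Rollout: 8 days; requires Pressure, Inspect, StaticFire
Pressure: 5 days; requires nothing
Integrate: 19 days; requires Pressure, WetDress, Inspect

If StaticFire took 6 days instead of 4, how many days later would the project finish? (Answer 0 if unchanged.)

Baseline: Pressure→WetDress→Inspect→Integrate = 5+3+7+19 = 34 → 34 days.
StaticFire has 3 days of float (longest path through it is 31).
The critical path is still Pressure→WetDress→Inspect→Integrate; finish is now 34 days.
Change in finish: 34 − 34 = +0 days.

0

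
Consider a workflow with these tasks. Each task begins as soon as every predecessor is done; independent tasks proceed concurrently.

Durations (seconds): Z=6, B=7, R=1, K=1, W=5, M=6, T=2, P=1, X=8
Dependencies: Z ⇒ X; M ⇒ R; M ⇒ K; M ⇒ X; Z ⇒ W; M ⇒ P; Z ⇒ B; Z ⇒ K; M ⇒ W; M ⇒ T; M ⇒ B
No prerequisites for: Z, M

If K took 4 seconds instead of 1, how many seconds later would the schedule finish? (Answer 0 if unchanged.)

The binding path is Z→X = 6+8 = 14; finish at 14 seconds.
The longest path through K is only 7 seconds, so K has float 7.
No other chain overtakes it, so the finish is 14 seconds.
Change in finish: 14 − 14 = +0 seconds.

0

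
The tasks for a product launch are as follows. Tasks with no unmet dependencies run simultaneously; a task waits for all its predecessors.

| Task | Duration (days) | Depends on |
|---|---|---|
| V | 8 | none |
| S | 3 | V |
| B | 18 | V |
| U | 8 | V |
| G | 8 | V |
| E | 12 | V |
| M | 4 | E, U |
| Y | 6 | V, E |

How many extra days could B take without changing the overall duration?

0

The longest chain is V→B = 8+18 = 26; overall finish 26 days.
B finishes as early as 26 and must finish by 26.
Float = 26 − 26 = 0.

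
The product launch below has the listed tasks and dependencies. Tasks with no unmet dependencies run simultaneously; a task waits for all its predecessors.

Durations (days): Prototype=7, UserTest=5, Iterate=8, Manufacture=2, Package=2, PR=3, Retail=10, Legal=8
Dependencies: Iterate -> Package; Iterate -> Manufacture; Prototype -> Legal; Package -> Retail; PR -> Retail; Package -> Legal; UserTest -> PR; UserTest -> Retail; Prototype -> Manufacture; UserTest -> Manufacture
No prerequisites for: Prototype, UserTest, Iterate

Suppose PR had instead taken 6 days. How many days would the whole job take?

As given, the longest chain is Iterate→Package→Retail = 8+2+10 = 20, so the finish is 20 days.
The longest path through PR is only 18 days, so PR has float 2.
The binding chain switches to UserTest→PR→Retail = 5+6+10 = 21; finish 21 days.

21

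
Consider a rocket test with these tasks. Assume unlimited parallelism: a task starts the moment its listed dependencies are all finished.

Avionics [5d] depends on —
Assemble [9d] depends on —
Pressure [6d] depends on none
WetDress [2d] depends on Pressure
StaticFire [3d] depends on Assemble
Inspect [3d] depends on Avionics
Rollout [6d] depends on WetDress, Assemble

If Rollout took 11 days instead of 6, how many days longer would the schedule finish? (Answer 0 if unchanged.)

Baseline: Assemble→Rollout = 9+6 = 15 → 15 days.
Since Rollout is critical, the +5 change carries straight to that chain (now 20 days).
The critical path is still Assemble→Rollout; finish is now 20 days.
Change in finish: 20 − 15 = +5 days.

5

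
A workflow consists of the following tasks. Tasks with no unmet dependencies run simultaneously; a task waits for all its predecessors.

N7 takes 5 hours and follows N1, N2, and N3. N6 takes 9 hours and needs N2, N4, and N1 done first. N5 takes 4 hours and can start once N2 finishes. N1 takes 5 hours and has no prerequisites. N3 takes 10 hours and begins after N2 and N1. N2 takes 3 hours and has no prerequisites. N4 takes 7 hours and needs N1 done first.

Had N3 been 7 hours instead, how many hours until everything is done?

Critical path before the change: N1→N4→N6 = 5+7+9 = 21 giving 21 hours.
N3 has 1 hour of float (longest path through it is 20).
The critical path is still N1→N4→N6; finish is now 21 hours.

21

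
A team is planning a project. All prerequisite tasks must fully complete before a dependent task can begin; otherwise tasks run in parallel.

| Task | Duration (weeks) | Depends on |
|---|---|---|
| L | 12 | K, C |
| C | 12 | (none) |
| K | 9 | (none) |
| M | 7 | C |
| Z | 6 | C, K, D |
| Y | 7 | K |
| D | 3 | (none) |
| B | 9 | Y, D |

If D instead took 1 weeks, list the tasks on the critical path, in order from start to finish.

K, Y, B

Baseline: K→Y→B = 9+7+9 = 25 → 25 weeks.
The longest path through D is only 12 weeks, so D has float 13.
That remains the longest chain; total 25 weeks.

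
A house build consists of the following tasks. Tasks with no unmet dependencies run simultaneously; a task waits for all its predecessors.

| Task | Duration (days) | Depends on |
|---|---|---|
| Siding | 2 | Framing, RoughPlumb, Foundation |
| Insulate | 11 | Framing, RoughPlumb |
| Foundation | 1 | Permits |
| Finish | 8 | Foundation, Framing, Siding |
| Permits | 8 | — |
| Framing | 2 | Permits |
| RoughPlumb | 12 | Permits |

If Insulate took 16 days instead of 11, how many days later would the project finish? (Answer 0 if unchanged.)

The binding path is Permits→RoughPlumb→Insulate = 8+12+11 = 31; finish at 31 days.
Since Insulate is critical, the +5 change carries straight to that chain (now 36 days).
The critical path is still Permits→RoughPlumb→Insulate; finish is now 36 days.
Change in finish: 36 − 31 = +5 days.

5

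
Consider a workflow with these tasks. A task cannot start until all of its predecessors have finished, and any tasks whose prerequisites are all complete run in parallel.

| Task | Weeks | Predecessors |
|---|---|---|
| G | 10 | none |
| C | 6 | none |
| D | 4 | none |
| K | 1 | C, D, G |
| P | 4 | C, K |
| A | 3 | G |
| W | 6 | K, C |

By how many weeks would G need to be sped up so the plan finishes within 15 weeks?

2

Current finish: 17 weeks; target: 15.
G is on every critical path, so each week cut from G cuts the finish by one (this holds down to a finish of 13).
Need 17 − 15 = 2 weeks off G → G becomes 8 weeks, finish becomes 15.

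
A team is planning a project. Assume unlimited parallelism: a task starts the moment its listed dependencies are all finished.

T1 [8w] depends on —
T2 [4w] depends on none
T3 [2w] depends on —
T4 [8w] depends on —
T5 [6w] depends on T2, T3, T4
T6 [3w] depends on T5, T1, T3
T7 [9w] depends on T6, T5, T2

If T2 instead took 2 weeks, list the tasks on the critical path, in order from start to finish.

T4, T5, T6, T7

Actual critical path: T4→T5→T6→T7 = 8+6+3+9 = 26 ⇒ 26 weeks.
The longest path through T2 is only 22 weeks, so T2 has float 4.
The critical path is still T4→T5→T6→T7; finish is now 26 weeks.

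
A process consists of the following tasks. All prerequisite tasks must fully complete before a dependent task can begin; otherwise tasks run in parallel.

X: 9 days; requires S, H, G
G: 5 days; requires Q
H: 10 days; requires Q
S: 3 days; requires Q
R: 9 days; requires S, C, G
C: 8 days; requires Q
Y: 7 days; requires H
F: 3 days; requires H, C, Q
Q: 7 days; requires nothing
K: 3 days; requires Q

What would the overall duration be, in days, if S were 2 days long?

26

Baseline: Q→H→X = 7+10+9 = 26 → 26 days.
The longest path through S is only 19 days, so S has float 7.
That remains the longest chain; total 26 days.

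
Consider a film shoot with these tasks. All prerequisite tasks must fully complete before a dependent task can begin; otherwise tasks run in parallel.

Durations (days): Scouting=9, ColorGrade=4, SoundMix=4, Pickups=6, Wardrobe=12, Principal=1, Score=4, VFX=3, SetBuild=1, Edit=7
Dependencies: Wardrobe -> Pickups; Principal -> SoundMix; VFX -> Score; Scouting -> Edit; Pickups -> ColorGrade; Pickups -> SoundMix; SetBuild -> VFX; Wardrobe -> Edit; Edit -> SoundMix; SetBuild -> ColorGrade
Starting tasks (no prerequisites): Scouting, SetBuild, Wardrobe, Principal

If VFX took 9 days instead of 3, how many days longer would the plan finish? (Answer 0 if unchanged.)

0

Baseline: Wardrobe→Edit→SoundMix = 12+7+4 = 23 → 23 days.
VFX is off the critical path — its longest chain is 8 days, giving 15 of slack.
That remains the longest chain; total 23 days.
Change in finish: 23 − 23 = +0 days.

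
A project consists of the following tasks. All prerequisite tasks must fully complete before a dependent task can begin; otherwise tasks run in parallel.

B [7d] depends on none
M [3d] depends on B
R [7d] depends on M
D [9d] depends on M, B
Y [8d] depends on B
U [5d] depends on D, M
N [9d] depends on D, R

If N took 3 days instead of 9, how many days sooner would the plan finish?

4

Critical path before the change: B→M→D→N = 7+3+9+9 = 28 giving 28 days.
N is on the critical path; changing it to 3 makes that path 22 days.
Now B→M→D→U = 7+3+9+5 = 24 is longest, so the finish becomes 24 days.
Change in finish: 24 − 28 = -4 days.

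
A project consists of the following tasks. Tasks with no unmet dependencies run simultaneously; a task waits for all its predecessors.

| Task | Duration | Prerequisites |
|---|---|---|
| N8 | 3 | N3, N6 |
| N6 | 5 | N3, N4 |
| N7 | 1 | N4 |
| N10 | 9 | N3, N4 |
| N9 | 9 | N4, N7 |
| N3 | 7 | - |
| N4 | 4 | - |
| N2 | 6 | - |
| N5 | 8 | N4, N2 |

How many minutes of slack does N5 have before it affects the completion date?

N3→N10 = 7+9 = 16 sets the makespan at 16 minutes.
The longest chain containing N5 totals 14 minutes.
So N5 can slip 16 − 14 = 2 minutes.

2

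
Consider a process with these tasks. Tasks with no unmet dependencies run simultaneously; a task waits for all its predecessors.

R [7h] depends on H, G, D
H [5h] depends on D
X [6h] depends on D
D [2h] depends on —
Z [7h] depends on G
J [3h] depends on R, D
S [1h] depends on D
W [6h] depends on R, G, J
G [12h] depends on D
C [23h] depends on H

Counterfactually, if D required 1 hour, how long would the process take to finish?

As given, the longest chain is D→H→C = 2+5+23 = 30, so the finish is 30 hours.
Since D is critical, the -1 change carries straight to that chain (now 29 hours).
The critical path is still D→H→C; finish is now 29 hours.

29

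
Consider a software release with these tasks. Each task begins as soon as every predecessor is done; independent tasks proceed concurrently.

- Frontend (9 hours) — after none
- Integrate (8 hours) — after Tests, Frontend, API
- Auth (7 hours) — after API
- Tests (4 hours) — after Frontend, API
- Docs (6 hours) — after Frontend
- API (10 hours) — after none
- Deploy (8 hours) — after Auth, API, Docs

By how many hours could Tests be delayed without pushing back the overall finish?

3

API→Auth→Deploy = 10+7+8 = 25 sets the makespan at 25 hours.
The longest chain containing Tests totals 22 hours.
So Tests can slip 17 − 14 = 3 hours.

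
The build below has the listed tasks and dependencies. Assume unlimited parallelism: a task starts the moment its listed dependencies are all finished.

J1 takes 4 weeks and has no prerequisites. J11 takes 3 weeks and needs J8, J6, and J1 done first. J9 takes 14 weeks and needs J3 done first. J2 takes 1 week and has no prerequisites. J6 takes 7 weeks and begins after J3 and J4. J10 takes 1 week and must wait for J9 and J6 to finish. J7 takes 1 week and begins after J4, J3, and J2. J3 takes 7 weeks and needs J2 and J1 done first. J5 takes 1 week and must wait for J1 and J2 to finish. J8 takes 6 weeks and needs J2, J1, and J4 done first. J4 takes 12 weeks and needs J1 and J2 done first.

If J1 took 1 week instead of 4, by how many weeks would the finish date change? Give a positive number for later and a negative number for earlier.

-3

Critical path before the change: J1→J3→J9→J10 = 4+7+14+1 = 26 giving 26 weeks.
Since J1 is critical, the -3 change carries straight to that chain (now 23 weeks).
That remains the longest chain; total 23 weeks.
Change in finish: 23 − 26 = -3 weeks.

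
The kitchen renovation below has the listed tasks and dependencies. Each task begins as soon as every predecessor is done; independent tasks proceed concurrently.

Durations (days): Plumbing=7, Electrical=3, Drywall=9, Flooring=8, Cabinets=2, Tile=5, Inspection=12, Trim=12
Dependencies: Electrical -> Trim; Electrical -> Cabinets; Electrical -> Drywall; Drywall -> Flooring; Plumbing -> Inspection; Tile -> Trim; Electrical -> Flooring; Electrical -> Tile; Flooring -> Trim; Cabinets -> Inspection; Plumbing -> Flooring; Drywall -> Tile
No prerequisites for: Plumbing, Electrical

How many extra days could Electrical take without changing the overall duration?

The longest chain is Electrical→Drywall→Flooring→Trim = 3+9+8+12 = 32; overall finish 32 days.
Electrical finishes as early as 3 and must finish by 3.
Float = 32 − 32 = 0.

0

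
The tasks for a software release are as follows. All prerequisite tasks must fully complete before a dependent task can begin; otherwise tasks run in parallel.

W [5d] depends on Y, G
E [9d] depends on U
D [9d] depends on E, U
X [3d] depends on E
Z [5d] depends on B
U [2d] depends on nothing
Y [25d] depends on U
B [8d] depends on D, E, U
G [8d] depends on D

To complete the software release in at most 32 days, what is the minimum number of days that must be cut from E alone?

1

Current finish: 33 days; target: 32.
E is on every critical path, so each day cut from E cuts the finish by one (this holds down to a finish of 32).
Need 33 − 32 = 1 day off E → E becomes 8 days, finish becomes 32.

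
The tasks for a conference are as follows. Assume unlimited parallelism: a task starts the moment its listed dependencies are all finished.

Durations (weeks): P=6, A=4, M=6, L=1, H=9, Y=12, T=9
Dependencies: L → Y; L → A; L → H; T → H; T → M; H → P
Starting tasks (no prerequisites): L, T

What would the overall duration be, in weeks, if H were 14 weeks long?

Actual critical path: T→H→P = 9+9+6 = 24 ⇒ 24 weeks.
H lies on that path, so at 14 weeks the path becomes 29 weeks.
No other chain overtakes it, so the finish is 29 weeks.

29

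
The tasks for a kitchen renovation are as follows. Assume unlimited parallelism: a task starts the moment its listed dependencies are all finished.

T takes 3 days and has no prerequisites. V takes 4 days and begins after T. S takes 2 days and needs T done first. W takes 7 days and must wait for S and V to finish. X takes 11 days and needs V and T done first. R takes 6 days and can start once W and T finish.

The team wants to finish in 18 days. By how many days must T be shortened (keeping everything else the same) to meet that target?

2

Current finish: 20 days; target: 18.
T is on every critical path, so each day cut from T cuts the finish by one (this holds down to a finish of 18).
Need 20 − 18 = 2 days off T → T becomes 1 day, finish becomes 18.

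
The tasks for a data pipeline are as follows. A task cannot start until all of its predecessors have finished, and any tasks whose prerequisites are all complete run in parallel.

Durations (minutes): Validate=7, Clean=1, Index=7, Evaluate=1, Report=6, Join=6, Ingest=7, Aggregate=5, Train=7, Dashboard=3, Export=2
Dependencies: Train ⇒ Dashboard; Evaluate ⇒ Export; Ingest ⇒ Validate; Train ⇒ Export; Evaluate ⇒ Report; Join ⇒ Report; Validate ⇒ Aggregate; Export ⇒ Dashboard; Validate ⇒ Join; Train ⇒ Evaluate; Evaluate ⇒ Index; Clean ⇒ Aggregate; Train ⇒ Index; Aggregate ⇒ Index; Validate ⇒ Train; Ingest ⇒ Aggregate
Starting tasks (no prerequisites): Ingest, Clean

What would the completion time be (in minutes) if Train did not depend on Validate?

With the dependency in place, Ingest→Validate→Train→Evaluate→Index = 7+7+7+1+7 = 29 sets the finish at 29 minutes.
Without Validate→Train, Train's earliest start moves from 14 to 0.
The longest chain is now Ingest→Validate→Join→Report = 7+7+6+6 = 26, so the schedule takes 26 minutes.

26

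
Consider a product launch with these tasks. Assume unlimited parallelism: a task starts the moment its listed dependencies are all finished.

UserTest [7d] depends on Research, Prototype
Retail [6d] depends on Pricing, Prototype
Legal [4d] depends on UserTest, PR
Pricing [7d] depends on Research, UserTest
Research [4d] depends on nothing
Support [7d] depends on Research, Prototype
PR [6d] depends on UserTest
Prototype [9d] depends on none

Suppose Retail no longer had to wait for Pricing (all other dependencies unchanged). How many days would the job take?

26

Before: longest chain Prototype→UserTest→Pricing→Retail = 9+7+7+6 = 29, finish 29.
Without Pricing→Retail, Retail's earliest start moves from 23 to 9.
New critical path: Prototype→UserTest→PR→Legal = 9+7+6+4 = 26 ⇒ 26 days.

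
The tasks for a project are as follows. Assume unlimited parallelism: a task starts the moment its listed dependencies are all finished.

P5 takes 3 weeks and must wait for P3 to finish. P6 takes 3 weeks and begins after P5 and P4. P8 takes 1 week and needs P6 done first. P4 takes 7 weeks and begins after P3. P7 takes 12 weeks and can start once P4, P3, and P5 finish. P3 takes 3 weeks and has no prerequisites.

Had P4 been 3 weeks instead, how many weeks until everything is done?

As given, the longest chain is P3→P4→P7 = 3+7+12 = 22, so the finish is 22 weeks.
P4 is on the critical path; changing it to 3 makes that path 18 weeks.
No other chain overtakes it, so the finish is 18 weeks.

18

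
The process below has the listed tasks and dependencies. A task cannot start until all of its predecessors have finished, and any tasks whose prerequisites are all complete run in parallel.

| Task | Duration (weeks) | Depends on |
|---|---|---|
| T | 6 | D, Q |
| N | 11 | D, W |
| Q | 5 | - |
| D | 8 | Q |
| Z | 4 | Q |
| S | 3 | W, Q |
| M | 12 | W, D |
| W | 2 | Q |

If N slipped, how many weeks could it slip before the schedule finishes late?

1

The longest chain is Q→D→M = 5+8+12 = 25; overall finish 25 weeks.
N finishes as early as 24 and must finish by 25.
Slack of N = 14 − 13 = 1 week.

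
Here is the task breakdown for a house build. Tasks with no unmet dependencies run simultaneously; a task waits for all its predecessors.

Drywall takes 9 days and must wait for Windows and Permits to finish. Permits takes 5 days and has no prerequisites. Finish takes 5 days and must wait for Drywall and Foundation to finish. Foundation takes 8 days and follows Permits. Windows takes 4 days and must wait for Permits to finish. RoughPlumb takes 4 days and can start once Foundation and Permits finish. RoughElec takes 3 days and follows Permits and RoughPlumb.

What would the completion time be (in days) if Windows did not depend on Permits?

Original critical path: Permits→Windows→Drywall→Finish = 5+4+9+5 = 23 ⇒ 23 days.
Without Permits→Windows, Windows's earliest start moves from 5 to 0.
After: Permits→Foundation→RoughPlumb→RoughElec = 5+8+4+3 = 20 → 20 days.

20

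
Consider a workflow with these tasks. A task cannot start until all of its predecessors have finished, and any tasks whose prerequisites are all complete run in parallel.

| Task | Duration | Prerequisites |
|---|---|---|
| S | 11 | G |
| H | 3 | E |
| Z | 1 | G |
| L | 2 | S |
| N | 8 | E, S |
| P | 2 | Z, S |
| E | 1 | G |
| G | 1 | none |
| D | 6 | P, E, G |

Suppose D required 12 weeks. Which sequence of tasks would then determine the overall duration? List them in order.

G, S, P, D

Baseline: G→S→P→D = 1+11+2+6 = 20 → 20 weeks.
Since D is critical, the +6 change carries straight to that chain (now 26 weeks).
That remains the longest chain; total 26 weeks.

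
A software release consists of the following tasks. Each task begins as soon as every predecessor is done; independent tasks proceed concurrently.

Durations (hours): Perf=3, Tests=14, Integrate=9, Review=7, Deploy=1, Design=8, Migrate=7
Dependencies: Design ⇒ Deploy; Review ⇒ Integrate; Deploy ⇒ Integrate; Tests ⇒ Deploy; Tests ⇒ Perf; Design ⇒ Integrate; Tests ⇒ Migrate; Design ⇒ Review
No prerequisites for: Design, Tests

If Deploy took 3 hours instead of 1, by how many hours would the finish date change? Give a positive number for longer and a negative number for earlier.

2

Baseline: Tests→Deploy→Integrate = 14+1+9 = 24 → 24 hours.
Deploy lies on that path, so at 3 hours the path becomes 26 hours.
That remains the longest chain; total 26 hours.
Change in finish: 26 − 24 = +2 hours.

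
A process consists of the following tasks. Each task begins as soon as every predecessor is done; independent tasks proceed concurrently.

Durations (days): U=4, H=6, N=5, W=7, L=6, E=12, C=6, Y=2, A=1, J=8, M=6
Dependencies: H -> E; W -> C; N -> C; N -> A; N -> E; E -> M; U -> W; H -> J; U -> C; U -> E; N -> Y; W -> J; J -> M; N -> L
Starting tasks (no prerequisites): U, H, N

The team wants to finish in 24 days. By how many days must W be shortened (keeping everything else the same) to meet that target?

Current finish: 25 days; target: 24.
W is on every critical path, so each day cut from W cuts the finish by one (this holds down to a finish of 24).
Need 25 − 24 = 1 day off W → W becomes 6 days, finish becomes 24.

1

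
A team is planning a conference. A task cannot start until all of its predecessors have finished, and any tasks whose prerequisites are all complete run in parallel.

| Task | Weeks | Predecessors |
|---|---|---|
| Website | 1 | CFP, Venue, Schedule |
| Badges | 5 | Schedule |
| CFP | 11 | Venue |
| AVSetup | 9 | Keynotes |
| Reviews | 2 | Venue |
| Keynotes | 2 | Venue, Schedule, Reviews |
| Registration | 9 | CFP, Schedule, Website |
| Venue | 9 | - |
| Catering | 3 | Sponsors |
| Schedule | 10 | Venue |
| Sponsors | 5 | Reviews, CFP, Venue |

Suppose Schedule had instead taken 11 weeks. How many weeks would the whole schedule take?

31

As given, the longest chain is Venue→Schedule→Keynotes→AVSetup = 9+10+2+9 = 30, so the finish is 30 weeks.
Schedule is on the critical path; changing it to 11 makes that path 31 weeks.
The critical path is still Venue→Schedule→Keynotes→AVSetup; finish is now 31 weeks.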